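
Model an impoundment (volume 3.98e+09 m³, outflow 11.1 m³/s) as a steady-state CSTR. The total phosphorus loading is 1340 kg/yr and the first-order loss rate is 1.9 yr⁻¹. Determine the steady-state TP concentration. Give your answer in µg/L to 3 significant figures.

Outflow Q = 11.1 m³/s × 3.156e+07 s/yr = 3.503e+08 m³/yr.
Steady-state CSTR mass balance: W = Q·C + k·V·C, so C = W/(Q + kV).
Q + kV = 3.503e+08 + 1.9·3.98e+09 = 7.912e+09 m³/yr.
C = 1340/7.912e+09 = 1.694e-07 kg/m³ = 0.0001694 mg/L = 0.1694 µg/L.

0.169 µg/L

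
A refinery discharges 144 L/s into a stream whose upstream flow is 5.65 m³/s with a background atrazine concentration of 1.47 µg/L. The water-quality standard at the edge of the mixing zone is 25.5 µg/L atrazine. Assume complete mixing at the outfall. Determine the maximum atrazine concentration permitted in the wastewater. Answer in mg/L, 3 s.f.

144 L/s = 0.144 m³/s.
1.47 µg/L = 0.00147 mg/L.
25.5 µg/L = 0.0255 mg/L.
Mass balance: 0.0255·5.794 = 0.144·Cₑ + 5.65·0.00147.
Cₑ = (0.1477 − 0.008306) / 0.144 = 0.9683 mg/L.

0.968 mg/L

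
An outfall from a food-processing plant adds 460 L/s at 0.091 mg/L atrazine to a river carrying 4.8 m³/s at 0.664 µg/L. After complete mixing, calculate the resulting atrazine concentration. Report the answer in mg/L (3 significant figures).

460 L/s = 0.46 m³/s.
0.664 µg/L = 0.000664 mg/L.
By mass balance at complete mixing, C = (0.46·0.091 + 4.8·0.000664) / (0.46 + 4.8) = 0.04505/5.26 = 0.008564 mg/L.

0.00856 mg/L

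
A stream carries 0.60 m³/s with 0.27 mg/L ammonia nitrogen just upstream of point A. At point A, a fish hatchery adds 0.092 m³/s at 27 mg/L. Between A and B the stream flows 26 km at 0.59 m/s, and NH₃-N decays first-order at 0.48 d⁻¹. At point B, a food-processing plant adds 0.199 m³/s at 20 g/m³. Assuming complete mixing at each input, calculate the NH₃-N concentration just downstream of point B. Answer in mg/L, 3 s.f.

6.79 mg/L

After input A: C = (0.6·0.27 + 0.092·27) / 0.692 = 3.824 mg/L.
Over the 26 km reach to input B (t = 4.407e+04 s = 0.51 d), decay gives C = 3.824·exp(−0.48·0.51) = 2.993 mg/L.
After input B: C = (0.692·2.993 + 0.199·20) / 0.891 = 6.792 mg/L.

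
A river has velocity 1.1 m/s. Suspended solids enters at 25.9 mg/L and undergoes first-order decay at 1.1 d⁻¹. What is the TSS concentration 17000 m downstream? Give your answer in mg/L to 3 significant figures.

Travel time t = 17000 m / 1.1 m/s = 1.7e+04/1.1 = 1.545e+04 s = 0.1789 d.
First-order decay: C = 25.9·exp(−1.1·0.1789) = 25.9·0.8214 = 21.27 mg/L.

21.3 mg/L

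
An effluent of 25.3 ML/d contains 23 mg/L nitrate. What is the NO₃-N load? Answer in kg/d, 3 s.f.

25.3 ML/d = 0.2928 m³/s.
Mass flux = Q·C = 0.2928 m³/s × 23 g/m³ = 6.735 g/s.
= 6.735 g/s × 86.4 = 581.9 kg/d.

582 kg/d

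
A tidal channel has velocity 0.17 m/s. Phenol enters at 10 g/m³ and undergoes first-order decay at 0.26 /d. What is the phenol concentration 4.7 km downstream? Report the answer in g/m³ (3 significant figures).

Travel time t = 4.7 km / 0.17 m/s = 4700/0.17 = 2.765e+04 s = 0.32 d.
First-order decay: C = 10·exp(−0.26·0.32) = 10·0.9202 = 9.202 g/m³.

9.20 g/m³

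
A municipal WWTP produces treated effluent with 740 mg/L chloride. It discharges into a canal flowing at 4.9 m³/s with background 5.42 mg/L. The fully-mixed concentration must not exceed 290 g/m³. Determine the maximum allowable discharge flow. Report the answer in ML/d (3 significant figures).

Mass balance at complete mixing: C_std·(Q_w + Q_r) = Q_w·C_e + Q_r·C_b.
Rearranging, Q_w = Q_r·(C_std − C_b)/(C_e − C_std) = 4.9·(290 − 5.42) / (740 − 290) = 3.099 m³/s.
= 267.7 ML/d.

268 ML/d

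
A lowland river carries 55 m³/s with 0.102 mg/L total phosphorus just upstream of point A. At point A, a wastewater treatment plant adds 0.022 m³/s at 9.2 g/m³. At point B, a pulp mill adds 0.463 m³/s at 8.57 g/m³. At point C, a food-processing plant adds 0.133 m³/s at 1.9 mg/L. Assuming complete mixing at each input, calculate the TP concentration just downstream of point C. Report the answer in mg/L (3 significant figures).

After input A: C = (55·0.102 + 0.022·9.2) / 55.02 = 0.1056 mg/L.
After input B: C = (55.02·0.1056 + 0.463·8.57) / 55.48 = 0.1763 mg/L.
After input C: C = (55.48·0.1763 + 0.133·1.9) / 55.62 = 0.1804 mg/L.

0.180 mg/L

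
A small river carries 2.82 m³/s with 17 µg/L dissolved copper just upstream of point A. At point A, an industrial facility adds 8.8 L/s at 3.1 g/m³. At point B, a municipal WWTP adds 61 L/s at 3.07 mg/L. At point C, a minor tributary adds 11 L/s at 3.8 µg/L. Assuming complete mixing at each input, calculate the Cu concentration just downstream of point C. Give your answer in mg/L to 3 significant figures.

0.0905 mg/L

17 µg/L = 0.017 mg/L.
8.8 L/s = 0.0088 m³/s.
After input A: C = (2.82·0.017 + 0.0088·3.1) / 2.829 = 0.02659 mg/L.
61 L/s = 0.061 m³/s.
After input B: C = (2.829·0.02659 + 0.061·3.07) / 2.89 = 0.09083 mg/L.
11 L/s = 0.011 m³/s.
3.8 µg/L = 0.0038 mg/L.
After input C: C = (2.89·0.09083 + 0.011·0.0038) / 2.901 = 0.0905 mg/L.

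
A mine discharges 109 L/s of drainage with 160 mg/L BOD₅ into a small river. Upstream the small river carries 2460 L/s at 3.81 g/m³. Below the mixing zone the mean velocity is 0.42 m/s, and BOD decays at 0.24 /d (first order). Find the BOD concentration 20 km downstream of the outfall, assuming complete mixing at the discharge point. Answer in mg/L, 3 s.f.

9.14 mg/L

109 L/s = 0.109 m³/s.
2460 L/s = 2.46 m³/s.
After complete mixing, C₀ = (0.109·160 + 2.46·3.81) / 2.569 = 10.44 mg/L.
Travel time t = 2e+04 m / 0.42 m/s = 4.762e+04 s = 0.5511 d.
C = 10.44·exp(−0.24·0.5511) = 10.44·0.8761 = 9.144 mg/L.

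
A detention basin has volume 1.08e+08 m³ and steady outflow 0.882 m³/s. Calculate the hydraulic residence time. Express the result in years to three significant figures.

3.88 yr

Q = 0.882 m³/s × 3.156e+07 s/yr = 2.783e+07 m³/yr.
Hydraulic residence time τ = V/Q = 1.08e+08/2.783e+07 = 3.88 yr.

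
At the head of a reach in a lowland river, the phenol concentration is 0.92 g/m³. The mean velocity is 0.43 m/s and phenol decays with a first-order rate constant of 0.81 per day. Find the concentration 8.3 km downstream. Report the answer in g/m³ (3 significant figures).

Travel time t = 8.3 km / 0.43 m/s = 8300/0.43 = 1.93e+04 s = 0.2234 d.
First-order decay: C = 0.92·exp(−0.81·0.2234) = 0.92·0.8345 = 0.7677 g/m³.

0.768 g/m³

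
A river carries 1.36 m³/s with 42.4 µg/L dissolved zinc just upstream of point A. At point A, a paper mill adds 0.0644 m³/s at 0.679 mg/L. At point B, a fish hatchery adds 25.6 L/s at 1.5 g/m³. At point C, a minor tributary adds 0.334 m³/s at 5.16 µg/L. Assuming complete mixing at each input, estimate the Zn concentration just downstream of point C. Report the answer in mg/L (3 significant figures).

0.0793 mg/L

42.4 µg/L = 0.0424 mg/L.
After input A: C = (1.36·0.0424 + 0.0644·0.679) / 1.424 = 0.07118 mg/L.
25.6 L/s = 0.0256 m³/s.
After input B: C = (1.424·0.07118 + 0.0256·1.5) / 1.45 = 0.09641 mg/L.
5.16 µg/L = 0.00516 mg/L.
After input C: C = (1.45·0.09641 + 0.334·0.00516) / 1.784 = 0.07932 mg/L.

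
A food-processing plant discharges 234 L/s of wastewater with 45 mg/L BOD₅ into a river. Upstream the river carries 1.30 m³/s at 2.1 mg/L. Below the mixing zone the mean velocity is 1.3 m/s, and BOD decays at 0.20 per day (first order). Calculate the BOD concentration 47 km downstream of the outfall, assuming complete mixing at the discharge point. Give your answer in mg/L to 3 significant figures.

234 L/s = 0.234 m³/s.
After complete mixing, C₀ = (0.234·45 + 1.3·2.1) / 1.534 = 8.644 mg/L.
Travel time t = 4.7e+04 m / 1.3 m/s = 3.615e+04 s = 0.4184 d.
C = 8.644·exp(−0.20·0.4184) = 8.644·0.9197 = 7.95 mg/L.

7.95 mg/L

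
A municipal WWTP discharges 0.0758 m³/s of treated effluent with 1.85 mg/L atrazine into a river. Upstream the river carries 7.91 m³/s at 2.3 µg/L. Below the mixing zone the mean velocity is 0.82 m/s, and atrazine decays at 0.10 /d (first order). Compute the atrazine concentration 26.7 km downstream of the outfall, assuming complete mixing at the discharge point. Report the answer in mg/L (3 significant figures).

0.0191 mg/L

2.3 µg/L = 0.0023 mg/L.
After complete mixing, C₀ = (0.0758·1.85 + 7.91·0.0023) / 7.986 = 0.01984 mg/L.
Travel time t = 2.67e+04 m / 0.82 m/s = 3.256e+04 s = 0.3769 d.
C = 0.01984·exp(−0.10·0.3769) = 0.01984·0.963 = 0.0191 mg/L.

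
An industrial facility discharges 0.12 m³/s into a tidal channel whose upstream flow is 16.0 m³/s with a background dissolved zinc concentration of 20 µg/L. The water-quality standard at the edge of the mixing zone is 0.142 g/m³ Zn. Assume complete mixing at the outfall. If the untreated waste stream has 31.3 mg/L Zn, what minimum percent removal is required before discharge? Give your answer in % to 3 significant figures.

20 µg/L = 0.02 mg/L.
Mass balance: 0.142·16.12 = 0.12·Cₑ + 16·0.02.
Cₑ = (2.289 − 0.32) / 0.12 = 16.41 mg/L.
Required removal = 1 − 16.41/31.3 = 47.58 %.

47.6 %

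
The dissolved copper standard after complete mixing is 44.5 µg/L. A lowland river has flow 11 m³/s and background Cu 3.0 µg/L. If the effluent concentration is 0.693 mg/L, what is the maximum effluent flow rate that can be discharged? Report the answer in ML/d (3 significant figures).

3.0 µg/L = 0.003 mg/L.
44.5 µg/L = 0.0445 mg/L.
Mass balance at complete mixing: C_std·(Q_w + Q_r) = Q_w·C_e + Q_r·C_b.
Rearranging, Q_w = Q_r·(C_std − C_b)/(C_e − C_std) = 11·(0.0445 − 0.003) / (0.693 − 0.0445) = 0.7039 m³/s.
= 60.82 ML/d.

60.8 ML/d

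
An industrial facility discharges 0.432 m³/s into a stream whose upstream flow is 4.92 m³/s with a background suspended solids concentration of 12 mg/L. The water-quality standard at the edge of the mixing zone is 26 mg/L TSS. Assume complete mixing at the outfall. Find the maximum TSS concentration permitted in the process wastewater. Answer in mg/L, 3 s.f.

Mass balance: 26·5.352 = 0.432·Cₑ + 4.92·12.
Cₑ = (139.2 − 59.04) / 0.432 = 185.4 mg/L.

185 mg/L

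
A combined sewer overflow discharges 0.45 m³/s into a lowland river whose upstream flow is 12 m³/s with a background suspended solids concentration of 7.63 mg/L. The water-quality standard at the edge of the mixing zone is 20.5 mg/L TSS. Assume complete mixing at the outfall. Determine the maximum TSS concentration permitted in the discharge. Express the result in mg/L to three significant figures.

Mass balance: 20.5·12.45 = 0.45·Cₑ + 12·7.63.
Cₑ = (255.2 − 91.56) / 0.45 = 363.7 mg/L.

364 mg/L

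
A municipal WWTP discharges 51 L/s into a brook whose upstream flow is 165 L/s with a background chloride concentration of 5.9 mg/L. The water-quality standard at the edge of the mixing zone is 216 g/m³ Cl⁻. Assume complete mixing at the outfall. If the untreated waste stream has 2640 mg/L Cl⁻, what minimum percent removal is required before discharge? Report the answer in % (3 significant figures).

66.1 %

51 L/s = 0.051 m³/s.
165 L/s = 0.165 m³/s.
Mass balance: 216·0.216 = 0.051·Cₑ + 0.165·5.9.
Cₑ = (46.66 − 0.9735) / 0.051 = 895.7 mg/L.
Required removal = 1 − 895.7/2640 = 66.07 %.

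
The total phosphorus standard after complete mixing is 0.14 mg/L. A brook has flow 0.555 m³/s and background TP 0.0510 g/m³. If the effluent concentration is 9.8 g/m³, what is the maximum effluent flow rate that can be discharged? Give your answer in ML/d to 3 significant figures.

Mass balance at complete mixing: C_std·(Q_w + Q_r) = Q_w·C_e + Q_r·C_b.
Rearranging, Q_w = Q_r·(C_std − C_b)/(C_e − C_std) = 0.555·(0.14 − 0.051) / (9.8 − 0.14) = 0.005113 m³/s.
= 0.4418 ML/d.

0.442 ML/d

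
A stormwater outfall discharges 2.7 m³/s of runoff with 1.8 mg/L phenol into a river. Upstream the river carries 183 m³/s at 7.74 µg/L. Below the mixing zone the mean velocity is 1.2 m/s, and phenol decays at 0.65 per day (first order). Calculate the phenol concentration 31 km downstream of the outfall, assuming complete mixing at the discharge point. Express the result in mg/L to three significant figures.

0.0278 mg/L

7.74 µg/L = 0.00774 mg/L.
After complete mixing, C₀ = (2.7·1.8 + 183·0.00774) / 185.7 = 0.0338 mg/L.
Travel time t = 3.1e+04 m / 1.2 m/s = 2.583e+04 s = 0.299 d.
C = 0.0338·exp(−0.65·0.299) = 0.0338·0.8234 = 0.02783 mg/L.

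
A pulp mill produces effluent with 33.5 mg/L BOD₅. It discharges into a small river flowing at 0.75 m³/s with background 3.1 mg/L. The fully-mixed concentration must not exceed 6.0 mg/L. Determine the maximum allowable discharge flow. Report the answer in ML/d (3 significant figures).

Mass balance at complete mixing: C_std·(Q_w + Q_r) = Q_w·C_e + Q_r·C_b.
Rearranging, Q_w = Q_r·(C_std − C_b)/(C_e − C_std) = 0.75·(6 − 3.1) / (33.5 − 6) = 0.07909 m³/s.
= 6.833 ML/d.

6.83 ML/d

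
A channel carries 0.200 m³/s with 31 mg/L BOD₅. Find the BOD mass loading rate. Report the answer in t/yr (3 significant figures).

Mass flux = Q·C = 0.2 m³/s × 31 g/m³ = 6.2 g/s.
= 6.2 g/s × 31.56 = 195.7 t/yr.

196 t/yr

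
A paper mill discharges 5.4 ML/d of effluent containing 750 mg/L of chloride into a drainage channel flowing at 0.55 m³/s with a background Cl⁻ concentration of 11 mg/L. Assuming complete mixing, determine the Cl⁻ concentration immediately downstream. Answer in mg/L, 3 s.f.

86.4 mg/L

5.4 ML/d = 0.0625 m³/s.
Flow-weighted mixing gives C = (0.0625·750 + 0.55·11) / (0.0625 + 0.55) = 52.92/0.6125 = 86.41 mg/L.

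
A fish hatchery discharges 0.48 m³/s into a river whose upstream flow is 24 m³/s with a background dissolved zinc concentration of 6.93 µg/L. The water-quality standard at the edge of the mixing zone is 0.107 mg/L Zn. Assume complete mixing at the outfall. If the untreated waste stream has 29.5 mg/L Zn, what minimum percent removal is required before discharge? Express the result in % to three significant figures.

6.93 µg/L = 0.00693 mg/L.
Mass balance: 0.107·24.48 = 0.48·Cₑ + 24·0.00693.
Cₑ = (2.619 − 0.1663) / 0.48 = 5.111 mg/L.
Required removal = 1 − 5.111/29.5 = 82.68 %.

82.7 %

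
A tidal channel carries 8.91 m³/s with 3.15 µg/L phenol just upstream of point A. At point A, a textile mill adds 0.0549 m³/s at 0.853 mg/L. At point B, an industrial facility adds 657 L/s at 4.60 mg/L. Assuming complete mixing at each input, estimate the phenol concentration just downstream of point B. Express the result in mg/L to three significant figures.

3.15 µg/L = 0.00315 mg/L.
After input A: C = (8.91·0.00315 + 0.0549·0.853) / 8.965 = 0.008354 mg/L.
657 L/s = 0.657 m³/s.
After input B: C = (8.965·0.008354 + 0.657·4.6) / 9.622 = 0.3219 mg/L.

0.322 mg/L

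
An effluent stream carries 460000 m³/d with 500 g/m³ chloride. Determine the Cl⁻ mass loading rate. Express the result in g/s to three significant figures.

2660 g/s

460000 m³/d = 5.324 m³/s.
Mass flux = Q·C = 5.324 m³/s × 500 g/m³ = 2662 g/s.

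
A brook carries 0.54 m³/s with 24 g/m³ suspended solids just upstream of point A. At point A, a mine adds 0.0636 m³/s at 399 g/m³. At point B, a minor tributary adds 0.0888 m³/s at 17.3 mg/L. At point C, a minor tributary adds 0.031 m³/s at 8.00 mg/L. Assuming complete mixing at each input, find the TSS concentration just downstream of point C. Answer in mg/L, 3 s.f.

After input A: C = (0.54·24 + 0.0636·399) / 0.6036 = 63.51 mg/L.
After input B: C = (0.6036·63.51 + 0.0888·17.3) / 0.6924 = 57.59 mg/L.
After input C: C = (0.6924·57.59 + 0.031·8) / 0.7234 = 55.46 mg/L.

55.5 mg/L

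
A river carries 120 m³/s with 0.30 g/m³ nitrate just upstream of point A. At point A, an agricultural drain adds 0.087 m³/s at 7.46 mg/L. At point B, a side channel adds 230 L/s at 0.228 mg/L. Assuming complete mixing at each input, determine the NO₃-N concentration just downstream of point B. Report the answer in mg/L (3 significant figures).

0.305 mg/L

After input A: C = (120·0.3 + 0.087·7.46) / 120.1 = 0.3052 mg/L.
230 L/s = 0.23 m³/s.
After input B: C = (120.1·0.3052 + 0.23·0.228) / 120.3 = 0.305 mg/L.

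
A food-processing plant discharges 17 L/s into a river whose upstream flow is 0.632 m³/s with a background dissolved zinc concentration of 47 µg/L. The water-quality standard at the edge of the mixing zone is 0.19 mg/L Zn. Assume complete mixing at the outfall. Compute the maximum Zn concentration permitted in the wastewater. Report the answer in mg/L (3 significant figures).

5.51 mg/L

17 L/s = 0.017 m³/s.
47 µg/L = 0.047 mg/L.
Mass balance: 0.19·0.649 = 0.017·Cₑ + 0.632·0.047.
Cₑ = (0.1233 − 0.0297) / 0.017 = 5.506 mg/L.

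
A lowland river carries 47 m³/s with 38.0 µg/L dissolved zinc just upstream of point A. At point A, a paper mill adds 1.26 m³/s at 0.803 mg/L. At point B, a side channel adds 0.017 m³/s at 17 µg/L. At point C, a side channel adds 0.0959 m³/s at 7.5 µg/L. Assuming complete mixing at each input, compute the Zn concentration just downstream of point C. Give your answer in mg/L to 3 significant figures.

38.0 µg/L = 0.038 mg/L.
After input A: C = (47·0.038 + 1.26·0.803) / 48.26 = 0.05797 mg/L.
17 µg/L = 0.017 mg/L.
After input B: C = (48.26·0.05797 + 0.017·0.017) / 48.28 = 0.05796 mg/L.
7.5 µg/L = 0.0075 mg/L.
After input C: C = (48.28·0.05796 + 0.0959·0.0075) / 48.37 = 0.05786 mg/L.

0.0579 mg/L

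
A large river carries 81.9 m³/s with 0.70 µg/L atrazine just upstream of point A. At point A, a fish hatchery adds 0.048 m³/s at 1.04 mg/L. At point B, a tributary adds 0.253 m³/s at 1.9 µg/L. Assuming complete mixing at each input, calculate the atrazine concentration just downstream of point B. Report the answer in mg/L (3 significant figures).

0.00131 mg/L

0.70 µg/L = 0.0007 mg/L.
After input A: C = (81.9·0.0007 + 0.048·1.04) / 81.95 = 0.001309 mg/L.
1.9 µg/L = 0.0019 mg/L.
After input B: C = (81.95·0.001309 + 0.253·0.0019) / 82.2 = 0.001311 mg/L.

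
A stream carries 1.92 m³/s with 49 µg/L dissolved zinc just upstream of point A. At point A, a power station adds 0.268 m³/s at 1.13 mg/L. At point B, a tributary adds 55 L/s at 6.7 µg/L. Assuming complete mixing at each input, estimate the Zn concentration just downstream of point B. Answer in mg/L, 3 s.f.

49 µg/L = 0.049 mg/L.
After input A: C = (1.92·0.049 + 0.268·1.13) / 2.188 = 0.1814 mg/L.
55 L/s = 0.055 m³/s.
6.7 µg/L = 0.0067 mg/L.
After input B: C = (2.188·0.1814 + 0.055·0.0067) / 2.243 = 0.1771 mg/L.

0.177 mg/L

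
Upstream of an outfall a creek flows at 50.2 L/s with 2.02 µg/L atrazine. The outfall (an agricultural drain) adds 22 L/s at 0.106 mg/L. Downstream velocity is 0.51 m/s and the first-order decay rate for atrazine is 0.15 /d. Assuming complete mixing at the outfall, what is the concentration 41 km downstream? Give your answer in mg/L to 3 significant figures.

0.0293 mg/L

22 L/s = 0.022 m³/s.
50.2 L/s = 0.0502 m³/s.
2.02 µg/L = 0.00202 mg/L.
After complete mixing, C₀ = (0.022·0.106 + 0.0502·0.00202) / 0.0722 = 0.0337 mg/L.
Travel time t = 4.1e+04 m / 0.51 m/s = 8.039e+04 s = 0.9305 d.
C = 0.0337·exp(−0.15·0.9305) = 0.0337·0.8697 = 0.02931 mg/L.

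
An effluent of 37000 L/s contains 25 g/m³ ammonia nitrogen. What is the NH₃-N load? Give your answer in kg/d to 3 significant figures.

37000 L/s = 37 m³/s.
Mass flux = Q·C = 37 m³/s × 25 g/m³ = 925 g/s.
= 925 g/s × 86.4 = 7.992e+04 kg/d.

79900 kg/d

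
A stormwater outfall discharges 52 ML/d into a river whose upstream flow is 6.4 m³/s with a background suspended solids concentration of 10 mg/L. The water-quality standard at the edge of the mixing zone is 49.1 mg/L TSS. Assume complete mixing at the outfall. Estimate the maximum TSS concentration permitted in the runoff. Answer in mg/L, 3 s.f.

52 ML/d = 0.6019 m³/s.
Mass balance: 49.1·7.002 = 0.6019·Cₑ + 6.4·10.
Cₑ = (343.8 − 64) / 0.6019 = 464.9 mg/L.

465 mg/L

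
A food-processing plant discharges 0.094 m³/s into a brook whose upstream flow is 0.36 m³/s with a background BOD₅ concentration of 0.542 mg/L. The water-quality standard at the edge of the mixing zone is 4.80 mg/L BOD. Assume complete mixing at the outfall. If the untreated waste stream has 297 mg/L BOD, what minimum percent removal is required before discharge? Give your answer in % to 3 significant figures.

Mass balance: 4.8·0.454 = 0.094·Cₑ + 0.36·0.542.
Cₑ = (2.179 − 0.1951) / 0.094 = 21.11 mg/L.
Required removal = 1 − 21.11/297 = 92.89 %.

92.9 %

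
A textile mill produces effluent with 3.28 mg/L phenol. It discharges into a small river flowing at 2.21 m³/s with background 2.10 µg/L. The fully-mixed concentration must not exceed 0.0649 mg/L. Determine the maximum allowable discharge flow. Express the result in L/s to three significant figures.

2.10 µg/L = 0.0021 mg/L.
Mass balance at complete mixing: C_std·(Q_w + Q_r) = Q_w·C_e + Q_r·C_b.
Rearranging, Q_w = Q_r·(C_std − C_b)/(C_e − C_std) = 2.21·(0.0649 − 0.0021) / (3.28 − 0.0649) = 0.04317 m³/s.
= 43.17 L/s.

43.2 L/s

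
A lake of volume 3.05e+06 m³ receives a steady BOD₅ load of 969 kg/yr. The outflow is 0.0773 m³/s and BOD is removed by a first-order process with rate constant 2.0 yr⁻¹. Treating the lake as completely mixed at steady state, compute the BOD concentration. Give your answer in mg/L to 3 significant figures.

Outflow Q = 0.0773 m³/s × 3.156e+07 s/yr = 2.439e+06 m³/yr.
Steady-state CSTR mass balance: W = Q·C + k·V·C, so C = W/(Q + kV).
Q + kV = 2.439e+06 + 2.0·3.05e+06 = 8.539e+06 m³/yr.
C = 969/8.539e+06 = 0.0001135 kg/m³ = 0.1135 mg/L.

0.113 mg/L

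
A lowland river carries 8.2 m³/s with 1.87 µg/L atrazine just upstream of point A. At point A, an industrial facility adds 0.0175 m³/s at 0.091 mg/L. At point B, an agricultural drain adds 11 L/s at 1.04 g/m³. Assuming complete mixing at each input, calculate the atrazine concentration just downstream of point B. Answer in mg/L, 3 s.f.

1.87 µg/L = 0.00187 mg/L.
After input A: C = (8.2·0.00187 + 0.0175·0.091) / 8.217 = 0.00206 mg/L.
11 L/s = 0.011 m³/s.
After input B: C = (8.217·0.00206 + 0.011·1.04) / 8.228 = 0.003447 mg/L.

0.00345 mg/L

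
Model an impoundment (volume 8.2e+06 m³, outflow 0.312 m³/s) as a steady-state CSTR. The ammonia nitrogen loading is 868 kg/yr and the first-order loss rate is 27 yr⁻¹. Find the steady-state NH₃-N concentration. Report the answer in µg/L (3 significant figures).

Outflow Q = 0.312 m³/s × 3.156e+07 s/yr = 9.846e+06 m³/yr.
Steady-state CSTR mass balance: W = Q·C + k·V·C, so C = W/(Q + kV).
Q + kV = 9.846e+06 + 27·8.2e+06 = 2.312e+08 m³/yr.
C = 868/2.312e+08 = 3.754e-06 kg/m³ = 0.003754 mg/L = 3.754 µg/L.

3.75 µg/L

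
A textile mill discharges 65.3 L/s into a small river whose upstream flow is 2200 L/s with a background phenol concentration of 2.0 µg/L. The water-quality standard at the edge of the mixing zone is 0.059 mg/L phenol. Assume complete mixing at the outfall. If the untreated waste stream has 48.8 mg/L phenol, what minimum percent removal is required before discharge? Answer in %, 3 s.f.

95.9 %

65.3 L/s = 0.0653 m³/s.
2200 L/s = 2.2 m³/s.
2.0 µg/L = 0.002 mg/L.
Mass balance: 0.059·2.265 = 0.0653·Cₑ + 2.2·0.002.
Cₑ = (0.1337 − 0.0044) / 0.0653 = 1.979 mg/L.
Required removal = 1 − 1.979/48.8 = 95.94 %.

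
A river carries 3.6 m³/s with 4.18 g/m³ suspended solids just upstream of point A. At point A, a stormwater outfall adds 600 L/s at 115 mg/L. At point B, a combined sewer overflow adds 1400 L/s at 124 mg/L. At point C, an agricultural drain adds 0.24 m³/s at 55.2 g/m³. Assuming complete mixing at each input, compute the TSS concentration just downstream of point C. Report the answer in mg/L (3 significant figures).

600 L/s = 0.6 m³/s.
After input A: C = (3.6·4.18 + 0.6·115) / 4.2 = 20.01 mg/L.
1400 L/s = 1.4 m³/s.
After input B: C = (4.2·20.01 + 1.4·124) / 5.6 = 46.01 mg/L.
After input C: C = (5.6·46.01 + 0.24·55.2) / 5.84 = 46.39 mg/L.

46.4 mg/L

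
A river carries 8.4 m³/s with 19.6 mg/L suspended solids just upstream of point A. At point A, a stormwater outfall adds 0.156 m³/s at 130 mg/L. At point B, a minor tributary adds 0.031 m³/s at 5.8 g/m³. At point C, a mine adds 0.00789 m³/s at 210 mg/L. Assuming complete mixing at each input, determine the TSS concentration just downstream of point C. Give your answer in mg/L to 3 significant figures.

After input A: C = (8.4·19.6 + 0.156·130) / 8.556 = 21.61 mg/L.
After input B: C = (8.556·21.61 + 0.031·5.8) / 8.587 = 21.56 mg/L.
After input C: C = (8.587·21.56 + 0.00789·210) / 8.595 = 21.73 mg/L.

21.7 mg/L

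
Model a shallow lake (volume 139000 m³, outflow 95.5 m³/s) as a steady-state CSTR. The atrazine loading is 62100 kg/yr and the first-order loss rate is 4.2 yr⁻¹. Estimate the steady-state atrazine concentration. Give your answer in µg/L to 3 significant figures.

Outflow Q = 95.5 m³/s × 3.156e+07 s/yr = 3.014e+09 m³/yr.
Steady-state CSTR mass balance: W = Q·C + k·V·C, so C = W/(Q + kV).
Q + kV = 3.014e+09 + 4.2·139000 = 3.014e+09 m³/yr.
C = 62100/3.014e+09 = 2.06e-05 kg/m³ = 0.0206 mg/L = 20.6 µg/L.

20.6 µg/L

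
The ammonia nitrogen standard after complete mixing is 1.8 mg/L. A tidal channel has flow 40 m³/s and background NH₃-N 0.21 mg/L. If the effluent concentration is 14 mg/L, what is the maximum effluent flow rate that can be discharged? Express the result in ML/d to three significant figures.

Mass balance at complete mixing: C_std·(Q_w + Q_r) = Q_w·C_e + Q_r·C_b.
Rearranging, Q_w = Q_r·(C_std − C_b)/(C_e − C_std) = 40·(1.8 − 0.21) / (14 − 1.8) = 5.213 m³/s.
= 450.4 ML/d.

450 ML/d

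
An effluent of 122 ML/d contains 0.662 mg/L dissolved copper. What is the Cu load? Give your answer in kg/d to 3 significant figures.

122 ML/d = 1.412 m³/s.
Mass flux = Q·C = 1.412 m³/s × 0.662 g/m³ = 0.9348 g/s.
= 0.9348 g/s × 86.4 = 80.76 kg/d.

80.8 kg/d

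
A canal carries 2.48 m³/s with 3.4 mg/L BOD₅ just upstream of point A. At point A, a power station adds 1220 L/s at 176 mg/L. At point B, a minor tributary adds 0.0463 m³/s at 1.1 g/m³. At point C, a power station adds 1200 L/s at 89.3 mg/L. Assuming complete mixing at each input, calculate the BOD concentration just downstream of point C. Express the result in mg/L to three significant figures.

1220 L/s = 1.22 m³/s.
After input A: C = (2.48·3.4 + 1.22·176) / 3.7 = 60.31 mg/L.
After input B: C = (3.7·60.31 + 0.0463·1.1) / 3.746 = 59.58 mg/L.
1200 L/s = 1.2 m³/s.
After input C: C = (3.746·59.58 + 1.2·89.3) / 4.946 = 66.79 mg/L.

66.8 mg/L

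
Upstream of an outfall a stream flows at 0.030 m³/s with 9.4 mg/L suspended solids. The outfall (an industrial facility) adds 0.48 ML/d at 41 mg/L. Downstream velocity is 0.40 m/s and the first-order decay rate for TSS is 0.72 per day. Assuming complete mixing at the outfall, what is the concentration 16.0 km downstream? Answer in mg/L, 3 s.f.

10.3 mg/L

0.48 ML/d = 0.005556 m³/s.
After complete mixing, C₀ = (0.005556·41 + 0.03·9.4) / 0.03556 = 14.34 mg/L.
Travel time t = 1.6e+04 m / 0.40 m/s = 4e+04 s = 0.463 d.
C = 14.34·exp(−0.72·0.463) = 14.34·0.7165 = 10.27 mg/L.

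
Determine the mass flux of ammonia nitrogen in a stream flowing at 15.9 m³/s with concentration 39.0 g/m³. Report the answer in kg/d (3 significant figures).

Mass flux = Q·C = 15.9 m³/s × 39 g/m³ = 620.1 g/s.
= 620.1 g/s × 86.4 = 5.358e+04 kg/d.

53600 kg/d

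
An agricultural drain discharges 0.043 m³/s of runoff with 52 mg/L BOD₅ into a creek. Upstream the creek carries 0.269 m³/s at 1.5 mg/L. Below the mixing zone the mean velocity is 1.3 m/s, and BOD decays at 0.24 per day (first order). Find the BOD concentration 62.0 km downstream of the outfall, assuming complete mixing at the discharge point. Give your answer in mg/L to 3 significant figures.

After complete mixing, C₀ = (0.043·52 + 0.269·1.5) / 0.312 = 8.46 mg/L.
Travel time t = 6.2e+04 m / 1.3 m/s = 4.769e+04 s = 0.552 d.
C = 8.46·exp(−0.24·0.552) = 8.46·0.8759 = 7.41 mg/L.

7.41 mg/L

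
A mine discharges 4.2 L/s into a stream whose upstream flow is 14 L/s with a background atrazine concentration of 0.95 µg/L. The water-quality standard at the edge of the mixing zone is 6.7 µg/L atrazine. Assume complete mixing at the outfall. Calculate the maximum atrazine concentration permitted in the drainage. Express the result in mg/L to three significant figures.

0.0259 mg/L

4.2 L/s = 0.0042 m³/s.
14 L/s = 0.014 m³/s.
0.95 µg/L = 0.00095 mg/L.
6.7 µg/L = 0.0067 mg/L.
Mass balance: 0.0067·0.0182 = 0.0042·Cₑ + 0.014·0.00095.
Cₑ = (0.0001219 − 1.33e-05) / 0.0042 = 0.02587 mg/L.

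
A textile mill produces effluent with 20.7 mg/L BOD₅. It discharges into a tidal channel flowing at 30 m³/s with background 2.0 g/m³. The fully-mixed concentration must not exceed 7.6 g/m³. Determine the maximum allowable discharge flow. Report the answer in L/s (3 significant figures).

Mass balance at complete mixing: C_std·(Q_w + Q_r) = Q_w·C_e + Q_r·C_b.
Rearranging, Q_w = Q_r·(C_std − C_b)/(C_e − C_std) = 30·(7.6 − 2) / (20.7 − 7.6) = 12.82 m³/s.
= 1.282e+04 L/s.

12800 L/s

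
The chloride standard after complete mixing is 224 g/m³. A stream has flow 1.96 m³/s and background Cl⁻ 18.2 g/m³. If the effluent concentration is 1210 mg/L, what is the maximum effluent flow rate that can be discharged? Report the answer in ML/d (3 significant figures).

35.3 ML/d

Mass balance at complete mixing: C_std·(Q_w + Q_r) = Q_w·C_e + Q_r·C_b.
Rearranging, Q_w = Q_r·(C_std − C_b)/(C_e − C_std) = 1.96·(224 − 18.2) / (1210 − 224) = 0.4091 m³/s.
= 35.35 ML/d.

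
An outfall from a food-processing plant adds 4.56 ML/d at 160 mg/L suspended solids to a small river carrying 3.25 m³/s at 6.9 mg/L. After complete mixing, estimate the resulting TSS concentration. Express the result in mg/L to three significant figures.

9.35 mg/L

4.56 ML/d = 0.05278 m³/s.
Flow-weighted mixing gives C = (0.05278·160 + 3.25·6.9) / (0.05278 + 3.25) = 30.87/3.303 = 9.347 mg/L.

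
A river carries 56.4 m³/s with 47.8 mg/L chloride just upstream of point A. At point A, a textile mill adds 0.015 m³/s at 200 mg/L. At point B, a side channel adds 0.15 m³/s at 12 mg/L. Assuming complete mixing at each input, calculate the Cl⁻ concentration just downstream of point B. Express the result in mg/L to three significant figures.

After input A: C = (56.4·47.8 + 0.015·200) / 56.41 = 47.84 mg/L.
After input B: C = (56.41·47.84 + 0.15·12) / 56.56 = 47.75 mg/L.

47.7 mg/L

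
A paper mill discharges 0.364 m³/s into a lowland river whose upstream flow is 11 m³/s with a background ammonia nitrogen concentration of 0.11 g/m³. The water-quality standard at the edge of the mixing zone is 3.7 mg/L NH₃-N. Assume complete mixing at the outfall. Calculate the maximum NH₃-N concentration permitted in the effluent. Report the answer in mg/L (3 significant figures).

112 mg/L

Mass balance: 3.7·11.36 = 0.364·Cₑ + 11·0.11.
Cₑ = (42.05 − 1.21) / 0.364 = 112.2 mg/L.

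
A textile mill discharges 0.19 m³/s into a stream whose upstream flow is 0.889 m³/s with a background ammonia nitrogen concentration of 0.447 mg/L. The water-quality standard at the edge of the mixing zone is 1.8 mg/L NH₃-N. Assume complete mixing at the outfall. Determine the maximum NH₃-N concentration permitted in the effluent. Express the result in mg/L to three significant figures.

Mass balance: 1.8·1.079 = 0.19·Cₑ + 0.889·0.447.
Cₑ = (1.942 − 0.3974) / 0.19 = 8.131 mg/L.

8.13 mg/L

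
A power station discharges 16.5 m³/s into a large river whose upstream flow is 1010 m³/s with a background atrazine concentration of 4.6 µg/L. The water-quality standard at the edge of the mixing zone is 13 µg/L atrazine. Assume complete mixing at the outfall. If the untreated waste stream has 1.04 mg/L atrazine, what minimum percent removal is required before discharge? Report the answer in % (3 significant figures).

4.6 µg/L = 0.0046 mg/L.
13 µg/L = 0.013 mg/L.
Mass balance: 0.013·1026 = 16.5·Cₑ + 1010·0.0046.
Cₑ = (13.34 − 4.646) / 16.5 = 0.5272 mg/L.
Required removal = 1 − 0.5272/1.04 = 49.31 %.

49.3 %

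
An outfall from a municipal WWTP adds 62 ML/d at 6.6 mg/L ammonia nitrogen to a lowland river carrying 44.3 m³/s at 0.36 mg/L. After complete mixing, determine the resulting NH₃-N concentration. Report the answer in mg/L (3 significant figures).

0.459 mg/L

62 ML/d = 0.7176 m³/s.
Flow-weighted mixing gives C = (0.7176·6.6 + 44.3·0.36) / (0.7176 + 44.3) = 20.68/45.02 = 0.4595 mg/L.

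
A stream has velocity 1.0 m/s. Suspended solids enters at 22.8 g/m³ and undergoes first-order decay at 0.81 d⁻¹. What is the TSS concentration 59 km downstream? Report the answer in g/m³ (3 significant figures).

13.1 g/m³

Travel time t = 59 km / 1.0 m/s = 5.9e+04/1.0 = 5.9e+04 s = 0.6829 d.
First-order decay: C = 22.8·exp(−0.81·0.6829) = 22.8·0.5751 = 13.11 g/m³.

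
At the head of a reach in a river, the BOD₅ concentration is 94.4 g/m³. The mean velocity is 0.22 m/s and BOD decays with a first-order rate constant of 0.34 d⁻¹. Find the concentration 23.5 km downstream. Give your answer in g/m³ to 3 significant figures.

Travel time t = 23.5 km / 0.22 m/s = 2.35e+04/0.22 = 1.068e+05 s = 1.236 d.
First-order decay: C = 94.4·exp(−0.34·1.236) = 94.4·0.6568 = 62 g/m³.

62.0 g/m³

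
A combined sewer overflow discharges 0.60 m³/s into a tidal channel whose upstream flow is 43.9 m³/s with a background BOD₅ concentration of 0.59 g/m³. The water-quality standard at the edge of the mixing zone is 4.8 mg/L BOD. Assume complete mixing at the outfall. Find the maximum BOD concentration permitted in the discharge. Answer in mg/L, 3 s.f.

Mass balance: 4.8·44.5 = 0.6·Cₑ + 43.9·0.59.
Cₑ = (213.6 − 25.9) / 0.6 = 312.8 mg/L.

313 mg/L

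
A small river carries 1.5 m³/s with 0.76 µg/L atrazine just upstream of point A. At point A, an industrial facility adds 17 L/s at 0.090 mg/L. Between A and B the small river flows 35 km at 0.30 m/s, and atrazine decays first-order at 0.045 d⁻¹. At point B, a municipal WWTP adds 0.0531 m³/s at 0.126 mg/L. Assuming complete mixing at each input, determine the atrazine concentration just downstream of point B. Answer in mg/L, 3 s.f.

0.00586 mg/L

0.76 µg/L = 0.00076 mg/L.
17 L/s = 0.017 m³/s.
After input A: C = (1.5·0.00076 + 0.017·0.09) / 1.517 = 0.00176 mg/L.
Over the 35 km reach to input B (t = 1.167e+05 s = 1.35 d), decay gives C = 0.00176·exp(−0.045·1.35) = 0.001656 mg/L.
After input B: C = (1.517·0.001656 + 0.0531·0.126) / 1.57 = 0.005862 mg/L.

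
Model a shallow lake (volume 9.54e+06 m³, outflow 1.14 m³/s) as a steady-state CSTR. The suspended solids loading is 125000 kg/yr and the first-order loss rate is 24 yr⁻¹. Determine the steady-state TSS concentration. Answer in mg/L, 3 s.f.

Outflow Q = 1.14 m³/s × 3.156e+07 s/yr = 3.598e+07 m³/yr.
Steady-state CSTR mass balance: W = Q·C + k·V·C, so C = W/(Q + kV).
Q + kV = 3.598e+07 + 24·9.54e+06 = 2.649e+08 m³/yr.
C = 125000/2.649e+08 = 0.0004718 kg/m³ = 0.4718 mg/L.

0.472 mg/L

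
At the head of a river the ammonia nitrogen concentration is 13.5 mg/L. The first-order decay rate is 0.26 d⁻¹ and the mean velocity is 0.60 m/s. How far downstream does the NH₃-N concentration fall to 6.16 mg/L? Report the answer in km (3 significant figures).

156 km

From C = C₀·e^(−kt), t = ln(C₀/C)/k = ln(13.5/6.16)/0.26 = 0.7846/0.26 = 3.018 d.
Distance = v·t = 0.60 m/s × 2.607e+05 s = 1.564e+05 m = 156.4 km.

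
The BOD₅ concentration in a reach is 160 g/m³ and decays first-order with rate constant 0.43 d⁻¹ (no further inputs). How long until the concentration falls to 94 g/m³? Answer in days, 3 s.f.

t = ln(C₀/C)/k = ln(160/94)/0.43 = 0.5319/0.43 = 1.237 d.

1.24 d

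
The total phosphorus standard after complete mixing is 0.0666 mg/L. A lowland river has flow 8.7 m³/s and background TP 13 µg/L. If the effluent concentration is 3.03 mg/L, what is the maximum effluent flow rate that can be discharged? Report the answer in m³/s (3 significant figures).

13 µg/L = 0.013 mg/L.
Mass balance at complete mixing: C_std·(Q_w + Q_r) = Q_w·C_e + Q_r·C_b.
Rearranging, Q_w = Q_r·(C_std − C_b)/(C_e − C_std) = 8.7·(0.0666 − 0.013) / (3.03 − 0.0666) = 0.1574 m³/s.

0.157 m³/s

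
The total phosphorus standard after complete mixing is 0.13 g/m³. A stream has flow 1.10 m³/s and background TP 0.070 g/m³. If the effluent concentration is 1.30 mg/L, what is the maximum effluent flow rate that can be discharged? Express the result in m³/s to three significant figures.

Mass balance at complete mixing: C_std·(Q_w + Q_r) = Q_w·C_e + Q_r·C_b.
Rearranging, Q_w = Q_r·(C_std − C_b)/(C_e − C_std) = 1.10·(0.13 − 0.07) / (1.3 − 0.13) = 0.05641 m³/s.

0.0564 m³/s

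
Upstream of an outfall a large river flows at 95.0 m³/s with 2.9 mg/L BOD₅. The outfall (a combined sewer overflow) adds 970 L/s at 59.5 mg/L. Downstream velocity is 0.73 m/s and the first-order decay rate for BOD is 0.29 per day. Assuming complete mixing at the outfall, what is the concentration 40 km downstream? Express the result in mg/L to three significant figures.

2.89 mg/L

970 L/s = 0.97 m³/s.
After complete mixing, C₀ = (0.97·59.5 + 95·2.9) / 95.97 = 3.472 mg/L.
Travel time t = 4e+04 m / 0.73 m/s = 5.479e+04 s = 0.6342 d.
C = 3.472·exp(−0.29·0.6342) = 3.472·0.832 = 2.889 mg/L.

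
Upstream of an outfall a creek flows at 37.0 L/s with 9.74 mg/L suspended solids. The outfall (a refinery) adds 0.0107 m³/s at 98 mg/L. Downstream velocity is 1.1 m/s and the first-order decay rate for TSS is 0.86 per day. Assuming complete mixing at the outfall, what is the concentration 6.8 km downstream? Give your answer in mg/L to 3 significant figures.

37.0 L/s = 0.037 m³/s.
After complete mixing, C₀ = (0.0107·98 + 0.037·9.74) / 0.0477 = 29.54 mg/L.
Travel time t = 6800 m / 1.1 m/s = 6182 s = 0.07155 d.
C = 29.54·exp(−0.86·0.07155) = 29.54·0.9403 = 27.78 mg/L.

27.8 mg/L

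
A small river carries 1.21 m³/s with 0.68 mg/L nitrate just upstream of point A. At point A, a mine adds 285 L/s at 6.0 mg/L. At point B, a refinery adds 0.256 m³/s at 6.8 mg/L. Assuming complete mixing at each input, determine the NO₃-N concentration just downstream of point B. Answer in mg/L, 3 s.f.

285 L/s = 0.285 m³/s.
After input A: C = (1.21·0.68 + 0.285·6) / 1.495 = 1.694 mg/L.
After input B: C = (1.495·1.694 + 0.256·6.8) / 1.751 = 2.441 mg/L.

2.44 mg/L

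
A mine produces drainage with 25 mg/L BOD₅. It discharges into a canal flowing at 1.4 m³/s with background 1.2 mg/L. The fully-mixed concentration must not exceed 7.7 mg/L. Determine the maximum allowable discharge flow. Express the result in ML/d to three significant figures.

Mass balance at complete mixing: C_std·(Q_w + Q_r) = Q_w·C_e + Q_r·C_b.
Rearranging, Q_w = Q_r·(C_std − C_b)/(C_e − C_std) = 1.4·(7.7 − 1.2) / (25 − 7.7) = 0.526 m³/s.
= 45.45 ML/d.

45.4 ML/d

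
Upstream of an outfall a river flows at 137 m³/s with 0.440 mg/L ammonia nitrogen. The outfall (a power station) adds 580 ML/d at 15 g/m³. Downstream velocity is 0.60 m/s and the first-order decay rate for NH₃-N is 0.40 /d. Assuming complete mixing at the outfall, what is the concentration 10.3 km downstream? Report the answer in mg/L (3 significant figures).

580 ML/d = 6.713 m³/s.
After complete mixing, C₀ = (6.713·15 + 137·0.44) / 143.7 = 1.12 mg/L.
Travel time t = 1.03e+04 m / 0.60 m/s = 1.717e+04 s = 0.1987 d.
C = 1.12·exp(−0.40·0.1987) = 1.12·0.9236 = 1.035 mg/L.

1.03 mg/L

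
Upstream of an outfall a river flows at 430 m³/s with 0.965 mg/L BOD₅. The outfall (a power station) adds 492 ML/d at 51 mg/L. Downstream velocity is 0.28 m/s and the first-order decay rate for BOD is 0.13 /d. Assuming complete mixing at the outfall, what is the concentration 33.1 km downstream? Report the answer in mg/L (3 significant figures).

1.36 mg/L

492 ML/d = 5.694 m³/s.
After complete mixing, C₀ = (5.694·51 + 430·0.965) / 435.7 = 1.619 mg/L.
Travel time t = 3.31e+04 m / 0.28 m/s = 1.182e+05 s = 1.368 d.
C = 1.619·exp(−0.13·1.368) = 1.619·0.8371 = 1.355 mg/L.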